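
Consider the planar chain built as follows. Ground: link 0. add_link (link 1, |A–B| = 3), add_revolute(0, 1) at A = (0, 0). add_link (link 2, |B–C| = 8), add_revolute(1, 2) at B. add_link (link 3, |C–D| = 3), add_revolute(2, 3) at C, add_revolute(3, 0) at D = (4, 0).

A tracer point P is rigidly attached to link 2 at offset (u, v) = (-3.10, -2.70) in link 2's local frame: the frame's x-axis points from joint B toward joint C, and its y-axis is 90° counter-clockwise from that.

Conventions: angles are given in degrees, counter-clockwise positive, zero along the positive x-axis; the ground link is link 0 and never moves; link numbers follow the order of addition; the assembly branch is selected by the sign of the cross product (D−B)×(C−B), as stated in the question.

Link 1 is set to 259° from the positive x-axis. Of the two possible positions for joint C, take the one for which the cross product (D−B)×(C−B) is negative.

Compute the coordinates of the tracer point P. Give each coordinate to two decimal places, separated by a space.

A=(0,0), D=(4.00,0)
B = A + 3.00·(cos259°, sin259°) = (-0.5724, -2.9449)
|BD| = 5.4387
circle(B,8.00) ∩ circle(D,3.00): a=7.7757, h=1.8811
  candidates: C₊=(4.9462,2.8469) cross=10.231; C₋=(6.9833,-0.3160) cross=-10.231
  branch - wants cross < 0 → take C=(6.9833,-0.3160) (cross=-10.231)
ex = (C−B)/|BC| = (0.9445,0.3286); ey = (-0.3286,0.9445)
P = B + -3.10·ex + -2.70·ey = (-2.6130,-6.5136)

-2.61 -6.51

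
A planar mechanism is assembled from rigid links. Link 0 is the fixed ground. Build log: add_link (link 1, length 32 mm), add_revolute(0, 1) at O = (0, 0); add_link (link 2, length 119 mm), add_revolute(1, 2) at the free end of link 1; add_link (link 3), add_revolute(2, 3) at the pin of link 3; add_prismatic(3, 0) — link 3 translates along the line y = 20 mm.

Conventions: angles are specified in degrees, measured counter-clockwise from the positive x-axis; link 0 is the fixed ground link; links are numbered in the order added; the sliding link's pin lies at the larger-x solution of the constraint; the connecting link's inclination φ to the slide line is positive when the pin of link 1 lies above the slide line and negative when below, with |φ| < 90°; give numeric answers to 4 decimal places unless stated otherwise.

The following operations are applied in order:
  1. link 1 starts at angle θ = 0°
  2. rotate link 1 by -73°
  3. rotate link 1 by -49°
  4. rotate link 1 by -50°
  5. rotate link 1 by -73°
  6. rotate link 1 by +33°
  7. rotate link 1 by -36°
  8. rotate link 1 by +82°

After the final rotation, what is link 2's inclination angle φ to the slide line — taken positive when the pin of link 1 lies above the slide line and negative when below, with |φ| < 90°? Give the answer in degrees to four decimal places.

geometry: r = 32 mm, L = 119 mm, e = 20 mm; θ starts at 0°
rotate link 1 by -73°: θ ← 0° -73° = -73°
rotate link 1 by -49°: θ ← -73° -49° = -122°
rotate link 1 by -50°: θ ← -122° -50° = -172°
rotate link 1 by -73°: θ ← -172° -73° = -245°
rotate link 1 by +33°: θ ← -245° +33° = -212°
rotate link 1 by -36°: θ ← -212° -36° = -248°
rotate link 1 by +82°: θ ← -248° +82° = -166°
h = r sin θ − e = -7.741501 − 20 = -27.741501
sin φ = h / L = -27.741501 / 119 = -0.23312185
φ = arcsin(-0.23312185) = -13.480938°

-13.4809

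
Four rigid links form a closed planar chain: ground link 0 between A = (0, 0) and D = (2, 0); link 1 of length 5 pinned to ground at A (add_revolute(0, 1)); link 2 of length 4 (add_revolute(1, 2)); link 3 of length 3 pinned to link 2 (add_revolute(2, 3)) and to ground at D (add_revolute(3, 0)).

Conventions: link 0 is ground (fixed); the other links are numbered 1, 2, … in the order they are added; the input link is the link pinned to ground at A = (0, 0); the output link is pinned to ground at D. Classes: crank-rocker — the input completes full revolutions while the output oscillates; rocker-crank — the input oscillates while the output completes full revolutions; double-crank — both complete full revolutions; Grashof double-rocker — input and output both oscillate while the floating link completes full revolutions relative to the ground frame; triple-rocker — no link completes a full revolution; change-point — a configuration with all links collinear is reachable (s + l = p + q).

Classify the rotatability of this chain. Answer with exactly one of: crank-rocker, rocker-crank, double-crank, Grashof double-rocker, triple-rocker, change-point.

lengths: ground=2, input=5, coupler=4, output=3
sorted: s=2 (shortest), l=5 (longest), p+q=7
s + l = 7 vs p + q = 7
s + l = p + q → change-point (collinear configuration reachable)

change-point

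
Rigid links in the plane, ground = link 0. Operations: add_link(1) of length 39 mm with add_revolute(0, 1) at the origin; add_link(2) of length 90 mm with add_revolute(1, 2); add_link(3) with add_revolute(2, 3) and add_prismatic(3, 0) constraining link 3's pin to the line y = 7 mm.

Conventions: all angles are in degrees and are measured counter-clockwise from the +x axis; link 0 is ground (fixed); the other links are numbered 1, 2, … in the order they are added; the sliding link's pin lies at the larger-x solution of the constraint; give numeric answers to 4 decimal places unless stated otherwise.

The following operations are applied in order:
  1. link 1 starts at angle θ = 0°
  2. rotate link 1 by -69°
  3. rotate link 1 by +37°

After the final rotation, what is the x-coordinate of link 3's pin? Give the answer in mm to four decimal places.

geometry: r = 39 mm, L = 90 mm, e = 7 mm; θ starts at 0°
rotate link 1 by -69°: θ ← 0° -69° = -69°
rotate link 1 by +37°: θ ← -69° +37° = -32°
crank pin P = (r cos θ, r sin θ) = (33.073876, -20.666851)
h = r sin θ − e = -20.666851 − 7 = -27.666851
x = r cos θ + √(L² − h²) = 33.073876 + 85.641960 = 118.715836

118.7158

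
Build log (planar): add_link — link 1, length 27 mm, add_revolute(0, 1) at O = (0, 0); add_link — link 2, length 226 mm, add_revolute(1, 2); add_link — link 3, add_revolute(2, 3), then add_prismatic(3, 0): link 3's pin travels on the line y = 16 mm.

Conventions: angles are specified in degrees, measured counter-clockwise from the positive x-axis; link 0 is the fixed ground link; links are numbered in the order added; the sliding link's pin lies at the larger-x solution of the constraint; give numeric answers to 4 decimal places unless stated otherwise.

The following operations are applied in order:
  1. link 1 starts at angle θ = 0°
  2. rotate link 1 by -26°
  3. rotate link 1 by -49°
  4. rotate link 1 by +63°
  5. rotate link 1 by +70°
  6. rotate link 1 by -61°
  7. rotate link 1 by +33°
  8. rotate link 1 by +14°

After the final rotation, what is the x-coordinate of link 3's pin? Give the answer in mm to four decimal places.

geometry: r = 27 mm, L = 226 mm, e = 16 mm; θ starts at 0°
rotate link 1 by -26°: θ ← 0° -26° = -26°
rotate link 1 by -49°: θ ← -26° -49° = -75°
rotate link 1 by +63°: θ ← -75° +63° = -12°
rotate link 1 by +70°: θ ← -12° +70° = 58°
rotate link 1 by -61°: θ ← 58° -61° = -3°
rotate link 1 by +33°: θ ← -3° +33° = 30°
rotate link 1 by +14°: θ ← 30° +14° = 44°
crank pin P = (r cos θ, r sin θ) = (19.422175, 18.755776)
h = r sin θ − e = 18.755776 − 16 = 2.755776
x = r cos θ + √(L² − h²) = 19.422175 + 225.983198 = 245.405372

245.4054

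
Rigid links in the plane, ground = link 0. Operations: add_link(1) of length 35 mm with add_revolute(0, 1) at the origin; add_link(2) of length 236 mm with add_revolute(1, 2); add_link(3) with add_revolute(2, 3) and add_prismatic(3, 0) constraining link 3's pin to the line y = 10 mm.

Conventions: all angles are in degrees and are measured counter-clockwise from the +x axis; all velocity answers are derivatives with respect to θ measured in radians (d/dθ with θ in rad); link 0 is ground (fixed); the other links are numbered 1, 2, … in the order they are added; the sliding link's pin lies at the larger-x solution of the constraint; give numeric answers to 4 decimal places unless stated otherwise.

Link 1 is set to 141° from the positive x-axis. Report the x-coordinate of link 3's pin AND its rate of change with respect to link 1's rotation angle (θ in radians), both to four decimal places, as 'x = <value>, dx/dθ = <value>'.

geometry: r = 35 mm, L = 236 mm, e = 10 mm
crank pin P = (r cos θ, r sin θ) = (-27.200109, 22.026214)
h = r sin θ − e = 22.026214 − 10 = 12.026214
x = r cos θ + √(L² − h²) = -27.200109 + 235.693382 = 208.493273
dx/dθ = −r sin θ − h·r cos θ/√(L² − h²) (θ in radians; h = 12.026214) = -20.638333

x = 208.4933, dx/dθ = -20.6383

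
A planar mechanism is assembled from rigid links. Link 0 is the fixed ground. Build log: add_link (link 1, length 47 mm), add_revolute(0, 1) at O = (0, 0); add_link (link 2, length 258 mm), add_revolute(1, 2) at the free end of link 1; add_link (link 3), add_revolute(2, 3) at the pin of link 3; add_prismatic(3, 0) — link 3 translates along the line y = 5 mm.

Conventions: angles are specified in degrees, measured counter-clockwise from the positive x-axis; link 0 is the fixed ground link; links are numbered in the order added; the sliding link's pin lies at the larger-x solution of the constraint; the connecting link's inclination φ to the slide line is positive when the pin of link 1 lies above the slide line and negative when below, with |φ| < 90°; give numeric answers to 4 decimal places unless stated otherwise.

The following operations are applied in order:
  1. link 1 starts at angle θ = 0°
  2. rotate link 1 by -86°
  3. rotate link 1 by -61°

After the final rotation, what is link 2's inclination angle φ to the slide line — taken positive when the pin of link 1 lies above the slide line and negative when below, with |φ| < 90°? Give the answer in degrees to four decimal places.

geometry: r = 47 mm, L = 258 mm, e = 5 mm; θ starts at 0°
rotate link 1 by -86°: θ ← 0° -86° = -86°
rotate link 1 by -61°: θ ← -86° -61° = -147°
h = r sin θ − e = -25.598035 − 5 = -30.598035
sin φ = h / L = -30.598035 / 258 = -0.11859703
φ = arcsin(-0.11859703) = -6.811140°

-6.8111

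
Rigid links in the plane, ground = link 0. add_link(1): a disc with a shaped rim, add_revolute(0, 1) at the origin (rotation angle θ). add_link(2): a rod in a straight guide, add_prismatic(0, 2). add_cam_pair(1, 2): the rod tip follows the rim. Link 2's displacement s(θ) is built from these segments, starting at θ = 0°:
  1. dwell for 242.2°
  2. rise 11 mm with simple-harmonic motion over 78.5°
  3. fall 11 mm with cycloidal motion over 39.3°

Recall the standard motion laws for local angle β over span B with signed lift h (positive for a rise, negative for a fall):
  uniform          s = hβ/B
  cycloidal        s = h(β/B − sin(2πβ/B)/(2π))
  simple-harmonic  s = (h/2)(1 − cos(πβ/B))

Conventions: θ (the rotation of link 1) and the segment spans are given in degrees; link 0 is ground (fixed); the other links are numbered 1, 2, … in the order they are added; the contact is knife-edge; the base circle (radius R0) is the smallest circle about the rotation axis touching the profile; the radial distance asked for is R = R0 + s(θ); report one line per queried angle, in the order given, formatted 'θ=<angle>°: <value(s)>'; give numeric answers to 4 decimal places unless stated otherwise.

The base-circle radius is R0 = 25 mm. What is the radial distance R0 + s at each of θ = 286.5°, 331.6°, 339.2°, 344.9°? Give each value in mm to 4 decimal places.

segment 1 (0° to 242.2°, dwell): s unchanged at 0.0000
θ = 286.5° falls in segment 2 (242.2° to 320.7°, simple-harmonic, h = 11): β = 286.5 − 242.2 = 44.3°, B = 78.5°; Δs = 11/2·(1 − cos(π·0.5643)) = 6.6040; s = 0.0000 + 6.6040 = 6.6040
segment 2 (242.2° to 320.7°, simple-harmonic, h = 11) is passed completely: s = 0.0000 + (11) = 11.0000
θ = 331.6° falls in segment 3 (320.7° to 360°, cycloidal, h = -11): β = 331.6 − 320.7 = 10.9°, B = 39.3°; Δs = -11·(0.2774 − sin(2π·0.2774)/(2π)) = -1.3260; s = 11.0000 − 1.3260 = 9.6740
θ = 339.2° falls in segment 3 (320.7° to 360°, cycloidal, h = -11): β = 339.2 − 320.7 = 18.5°, B = 39.3°; Δs = -11·(0.4707 − sin(2π·0.4707)/(2π)) = -4.8580; s = 11.0000 − 4.8580 = 6.1420
θ = 344.9° falls in segment 3 (320.7° to 360°, cycloidal, h = -11): β = 344.9 − 320.7 = 24.2°, B = 39.3°; Δs = -11·(0.6158 − sin(2π·0.6158)/(2π)) = -7.9377; s = 11.0000 − 7.9377 = 3.0623
θ=286.5°: R = R0 + s = 25 + 6.6040 = 31.6040
θ=331.6°: R = R0 + s = 25 + 9.6740 = 34.6740
θ=339.2°: R = R0 + s = 25 + 6.1420 = 31.1420
θ=344.9°: R = R0 + s = 25 + 3.0623 = 28.0623

θ=286.5°: 31.6040
θ=331.6°: 34.6740
θ=339.2°: 31.1420
θ=344.9°: 28.0623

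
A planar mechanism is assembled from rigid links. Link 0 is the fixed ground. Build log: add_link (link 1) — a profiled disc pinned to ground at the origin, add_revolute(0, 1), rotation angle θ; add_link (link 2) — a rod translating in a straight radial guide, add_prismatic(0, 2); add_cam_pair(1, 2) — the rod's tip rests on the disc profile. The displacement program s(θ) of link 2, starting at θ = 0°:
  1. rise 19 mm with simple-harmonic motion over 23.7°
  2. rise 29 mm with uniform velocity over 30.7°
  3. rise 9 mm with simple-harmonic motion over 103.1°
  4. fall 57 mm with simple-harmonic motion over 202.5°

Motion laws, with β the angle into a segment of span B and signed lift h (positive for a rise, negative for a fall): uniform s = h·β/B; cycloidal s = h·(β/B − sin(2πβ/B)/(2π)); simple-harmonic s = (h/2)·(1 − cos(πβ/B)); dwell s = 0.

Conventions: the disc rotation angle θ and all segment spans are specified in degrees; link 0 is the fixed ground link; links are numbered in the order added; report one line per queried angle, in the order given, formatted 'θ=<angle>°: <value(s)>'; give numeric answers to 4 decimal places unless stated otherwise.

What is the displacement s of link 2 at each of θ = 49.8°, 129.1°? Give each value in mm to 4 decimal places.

seg 1 [0°–23.7°] simple-harmonic, h=19: full span → s += 19 → s = 19.0000
seg 2 [23.7°–54.4°] uniform, h=29: θ=49.8° here. β=26.1, B=30.7. 29·26.1/30.7 = 24.6547 → s = 43.6547
seg 2 [23.7°–54.4°] uniform, h=29: full span → s += 29 → s = 48.0000
seg 3 [54.4°–157.5°] simple-harmonic, h=9: θ=129.1° here. β=74.7, B=103.1. 9/2·(1 − cos(π·0.7245)) = 7.4176 → s = 55.4176

θ=49.8°: 43.6547
θ=129.1°: 55.4176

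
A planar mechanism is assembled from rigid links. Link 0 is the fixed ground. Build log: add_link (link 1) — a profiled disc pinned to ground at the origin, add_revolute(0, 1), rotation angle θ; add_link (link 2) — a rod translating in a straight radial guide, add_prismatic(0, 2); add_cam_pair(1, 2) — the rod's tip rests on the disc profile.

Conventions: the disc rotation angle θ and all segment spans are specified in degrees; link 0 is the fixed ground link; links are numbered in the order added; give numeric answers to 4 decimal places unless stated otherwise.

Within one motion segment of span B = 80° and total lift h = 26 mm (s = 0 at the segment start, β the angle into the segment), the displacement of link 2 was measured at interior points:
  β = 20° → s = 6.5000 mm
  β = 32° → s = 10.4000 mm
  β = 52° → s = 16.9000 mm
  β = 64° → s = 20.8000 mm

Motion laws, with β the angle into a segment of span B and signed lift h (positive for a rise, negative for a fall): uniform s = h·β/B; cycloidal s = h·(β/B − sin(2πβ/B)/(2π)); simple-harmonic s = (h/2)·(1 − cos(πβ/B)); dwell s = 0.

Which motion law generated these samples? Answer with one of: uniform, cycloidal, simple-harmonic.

candidates at β/B = r: uniform s = h·r (linear in β); cycloidal s = h·(r − sin(2πr)/(2π)); simple-harmonic s = (h/2)(1 − cos(πr))
β=20°: printed 6.5000 | uniform 6.5000, cycloidal 2.3620, simple-harmonic 3.8076
β=32°: printed 10.4000 | uniform 10.4000, cycloidal 7.9677, simple-harmonic 8.9828
β=52°: printed 16.9000 | uniform 16.9000, cycloidal 20.2477, simple-harmonic 18.9019
β=64°: printed 20.8000 | uniform 20.8000, cycloidal 24.7355, simple-harmonic 23.5172
only one law matches every sample → uniform

uniform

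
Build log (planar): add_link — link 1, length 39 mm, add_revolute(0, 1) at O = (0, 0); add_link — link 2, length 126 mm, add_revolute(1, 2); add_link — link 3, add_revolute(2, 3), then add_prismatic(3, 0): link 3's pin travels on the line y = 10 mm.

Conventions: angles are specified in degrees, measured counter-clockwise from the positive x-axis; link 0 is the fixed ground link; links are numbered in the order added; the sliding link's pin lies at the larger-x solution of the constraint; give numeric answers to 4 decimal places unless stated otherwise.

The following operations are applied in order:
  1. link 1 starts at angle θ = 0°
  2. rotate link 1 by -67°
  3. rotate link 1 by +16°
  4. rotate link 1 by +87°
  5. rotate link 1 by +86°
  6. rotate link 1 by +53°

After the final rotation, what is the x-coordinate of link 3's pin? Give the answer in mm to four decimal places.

geometry: r = 39 mm, L = 126 mm, e = 10 mm; θ starts at 0°
rotate link 1 by -67°: θ ← 0° -67° = -67°
rotate link 1 by +16°: θ ← -67° +16° = -51°
rotate link 1 by +87°: θ ← -51° +87° = 36°
rotate link 1 by +86°: θ ← 36° +86° = 122°
rotate link 1 by +53°: θ ← 122° +53° = 175°
crank pin P = (r cos θ, r sin θ) = (-38.851593, 3.399074)
h = r sin θ − e = 3.399074 − 10 = -6.600926
x = r cos θ + √(L² − h²) = -38.851593 + 125.826976 = 86.975382

86.9754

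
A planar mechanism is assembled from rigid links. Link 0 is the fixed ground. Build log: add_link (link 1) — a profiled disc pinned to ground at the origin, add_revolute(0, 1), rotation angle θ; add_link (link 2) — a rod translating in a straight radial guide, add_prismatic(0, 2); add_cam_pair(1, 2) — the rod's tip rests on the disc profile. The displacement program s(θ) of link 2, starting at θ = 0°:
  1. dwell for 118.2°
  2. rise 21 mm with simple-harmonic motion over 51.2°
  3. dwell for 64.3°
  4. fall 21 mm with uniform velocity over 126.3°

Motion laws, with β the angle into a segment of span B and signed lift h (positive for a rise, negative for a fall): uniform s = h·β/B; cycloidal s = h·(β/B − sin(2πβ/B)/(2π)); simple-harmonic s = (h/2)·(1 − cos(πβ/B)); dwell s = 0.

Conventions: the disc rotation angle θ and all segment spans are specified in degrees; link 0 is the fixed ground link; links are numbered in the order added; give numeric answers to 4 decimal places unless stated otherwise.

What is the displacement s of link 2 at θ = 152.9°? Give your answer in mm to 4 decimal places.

seg 1 [0°–118.2°] dwell: s stays 0.0000
seg 2 [118.2°–169.4°] simple-harmonic, h=21: θ=152.9° here. β=34.7, B=51.2. 21/2·(1 − cos(π·0.6777)) = 16.0629 → s = 16.0629

16.0629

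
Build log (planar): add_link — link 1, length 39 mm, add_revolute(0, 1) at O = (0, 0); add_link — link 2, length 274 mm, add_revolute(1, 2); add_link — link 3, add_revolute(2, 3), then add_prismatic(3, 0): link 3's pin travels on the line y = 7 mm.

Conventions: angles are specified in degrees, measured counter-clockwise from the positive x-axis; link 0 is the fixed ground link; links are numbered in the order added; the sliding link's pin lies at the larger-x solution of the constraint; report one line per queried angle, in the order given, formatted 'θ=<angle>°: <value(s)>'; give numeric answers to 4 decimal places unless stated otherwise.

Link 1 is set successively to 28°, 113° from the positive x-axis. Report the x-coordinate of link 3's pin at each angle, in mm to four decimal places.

geometry: r = 39 mm, L = 274 mm, e = 7 mm
θ=28°: crank pin P = (r cos θ, r sin θ) = (34.434956, 18.309391)
θ=28°: h = r sin θ − e = 18.309391 − 7 = 11.309391
θ=28°: x = r cos θ + √(L² − h²) = 34.434956 + 273.766502 = 308.201458
θ=113°: crank pin P = (r cos θ, r sin θ) = (-15.238514, 35.899689)
θ=113°: h = r sin θ − e = 35.899689 − 7 = 28.899689
θ=113°: x = r cos θ + √(L² − h²) = -15.238514 + 272.471665 = 257.233150

θ=28°: 308.2015
θ=113°: 257.2332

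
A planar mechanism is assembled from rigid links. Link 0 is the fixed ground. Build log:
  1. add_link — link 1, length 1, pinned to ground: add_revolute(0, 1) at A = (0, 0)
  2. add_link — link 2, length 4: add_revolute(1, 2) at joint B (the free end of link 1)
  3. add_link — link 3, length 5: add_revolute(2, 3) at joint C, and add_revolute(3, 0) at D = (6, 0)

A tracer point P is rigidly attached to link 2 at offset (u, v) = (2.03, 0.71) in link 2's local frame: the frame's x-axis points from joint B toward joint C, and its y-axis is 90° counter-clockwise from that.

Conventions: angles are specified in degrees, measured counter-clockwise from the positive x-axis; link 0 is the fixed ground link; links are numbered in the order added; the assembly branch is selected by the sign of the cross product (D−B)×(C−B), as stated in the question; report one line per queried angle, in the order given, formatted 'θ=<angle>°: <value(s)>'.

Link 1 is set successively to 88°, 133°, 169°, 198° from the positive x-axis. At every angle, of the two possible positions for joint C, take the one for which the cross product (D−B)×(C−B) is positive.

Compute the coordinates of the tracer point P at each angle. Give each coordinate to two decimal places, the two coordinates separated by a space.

A=(0,0), D=(6.00,0)
θ=88°: B = A + 1.00·(cos88°, sin88°) = (0.0349, 0.9994)
θ=88°: |BD| = 6.0482
θ=88°: circle(B,4.00) ∩ circle(D,5.00): a=2.2801, h=3.2865
θ=88°:   candidates: C₊=(2.8267,3.8640) cross=19.878; C₋=(1.7406,-2.6187) cross=-19.878
θ=88°:   branch + wants cross > 0 → take C=(2.8267,3.8640) (cross=19.878)
θ=88°: ex = (C−B)/|BC| = (0.6980,0.7161); ey = (-0.7161,0.6980)
θ=88°: P = B + 2.03·ex + 0.71·ey = (0.9433,2.9487)
θ=133°: B = A + 1.00·(cos133°, sin133°) = (-0.6820, 0.7314)
θ=133°: |BD| = 6.7219
θ=133°: circle(B,4.00) ∩ circle(D,5.00): a=2.6915, h=2.9590
θ=133°:   candidates: C₊=(2.3155,3.3800) cross=19.890; C₋=(1.6716,-2.5029) cross=-19.890
θ=133°:   branch + wants cross > 0 → take C=(2.3155,3.3800) (cross=19.890)
θ=133°: ex = (C−B)/|BC| = (0.7494,0.6622); ey = (-0.6622,0.7494)
θ=133°: P = B + 2.03·ex + 0.71·ey = (0.3691,2.6076)
θ=169°: B = A + 1.00·(cos169°, sin169°) = (-0.9816, 0.1908)
θ=169°: |BD| = 6.9842
θ=169°: circle(B,4.00) ∩ circle(D,5.00): a=2.8478, h=2.8089
θ=169°:   candidates: C₊=(1.9419,2.9209) cross=19.618; C₋=(1.7884,-2.6949) cross=-19.618
θ=169°:   branch + wants cross > 0 → take C=(1.9419,2.9209) (cross=19.618)
θ=169°: ex = (C−B)/|BC| = (0.7309,0.6825); ey = (-0.6825,0.7309)
θ=169°: P = B + 2.03·ex + 0.71·ey = (0.0175,2.0952)
θ=198°: B = A + 1.00·(cos198°, sin198°) = (-0.9511, -0.3090)
θ=198°: |BD| = 6.9579
θ=198°: circle(B,4.00) ∩ circle(D,5.00): a=2.8322, h=2.8246
θ=198°:   candidates: C₊=(1.7529,2.6386) cross=19.654; C₋=(2.0038,-3.0051) cross=-19.654
θ=198°:   branch + wants cross > 0 → take C=(1.7529,2.6386) (cross=19.654)
θ=198°: ex = (C−B)/|BC| = (0.6760,0.7369); ey = (-0.7369,0.6760)
θ=198°: P = B + 2.03·ex + 0.71·ey = (-0.1020,1.6669)

θ=88°: 0.94 2.95
θ=133°: 0.37 2.61
θ=169°: 0.02 2.10
θ=198°: -0.10 1.67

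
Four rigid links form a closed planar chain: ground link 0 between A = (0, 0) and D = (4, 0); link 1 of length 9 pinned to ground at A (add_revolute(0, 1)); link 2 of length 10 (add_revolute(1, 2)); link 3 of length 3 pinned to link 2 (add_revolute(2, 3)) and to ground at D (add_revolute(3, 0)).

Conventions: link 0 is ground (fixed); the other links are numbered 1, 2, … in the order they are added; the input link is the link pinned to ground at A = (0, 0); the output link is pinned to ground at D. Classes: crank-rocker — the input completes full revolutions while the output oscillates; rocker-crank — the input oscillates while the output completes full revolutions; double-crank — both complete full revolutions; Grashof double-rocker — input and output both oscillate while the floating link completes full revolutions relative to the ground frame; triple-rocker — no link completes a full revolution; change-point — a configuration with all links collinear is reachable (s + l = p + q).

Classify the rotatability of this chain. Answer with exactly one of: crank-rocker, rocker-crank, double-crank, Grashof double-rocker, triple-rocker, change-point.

lengths: ground=4, input=9, coupler=10, output=3
sorted: s=3 (shortest), l=10 (longest), p+q=13
s + l = 13 vs p + q = 13
s + l = p + q → change-point (collinear configuration reachable)

change-point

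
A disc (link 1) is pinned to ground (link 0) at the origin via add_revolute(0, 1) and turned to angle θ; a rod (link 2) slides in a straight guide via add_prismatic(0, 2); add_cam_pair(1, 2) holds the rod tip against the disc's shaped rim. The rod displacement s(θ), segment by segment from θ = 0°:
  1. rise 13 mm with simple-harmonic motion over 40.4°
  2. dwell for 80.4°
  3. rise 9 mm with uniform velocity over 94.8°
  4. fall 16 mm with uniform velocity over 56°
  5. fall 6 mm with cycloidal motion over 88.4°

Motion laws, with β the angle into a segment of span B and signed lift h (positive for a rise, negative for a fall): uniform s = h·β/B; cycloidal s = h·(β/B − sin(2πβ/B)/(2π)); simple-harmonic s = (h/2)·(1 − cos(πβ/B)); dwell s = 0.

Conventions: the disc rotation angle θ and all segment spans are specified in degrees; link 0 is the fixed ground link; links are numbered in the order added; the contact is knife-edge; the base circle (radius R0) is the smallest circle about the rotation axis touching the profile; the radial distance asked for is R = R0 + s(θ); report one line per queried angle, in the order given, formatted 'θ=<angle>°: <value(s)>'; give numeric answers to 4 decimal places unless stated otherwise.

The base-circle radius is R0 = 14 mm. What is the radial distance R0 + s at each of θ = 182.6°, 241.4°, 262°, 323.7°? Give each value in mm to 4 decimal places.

segment 1 (0° to 40.4°, simple-harmonic, h = 13) is passed completely: s = 0.0000 + (13) = 13.0000
segment 2 (40.4° to 120.8°, dwell): s unchanged at 13.0000
θ = 182.6° falls in segment 3 (120.8° to 215.6°, uniform, h = 9): β = 182.6 − 120.8 = 61.8°, B = 94.8°; Δs = 9·61.8/94.8 = 5.8671; s = 13.0000 + 5.8671 = 18.8671
segment 3 (120.8° to 215.6°, uniform, h = 9) is passed completely: s = 13.0000 + (9) = 22.0000
θ = 241.4° falls in segment 4 (215.6° to 271.6°, uniform, h = -16): β = 241.4 − 215.6 = 25.8°, B = 56°; Δs = -16·25.8/56 = -7.3714; s = 22.0000 − 7.3714 = 14.6286
θ = 262° falls in segment 4 (215.6° to 271.6°, uniform, h = -16): β = 262 − 215.6 = 46.4°, B = 56°; Δs = -16·46.4/56 = -13.2571; s = 22.0000 − 13.2571 = 8.7429
segment 4 (215.6° to 271.6°, uniform, h = -16) is passed completely: s = 22.0000 + (-16) = 6.0000
θ = 323.7° falls in segment 5 (271.6° to 360°, cycloidal, h = -6): β = 323.7 − 271.6 = 52.1°, B = 88.4°; Δs = -6·(0.5894 − sin(2π·0.5894)/(2π)) = -4.0447; s = 6.0000 − 4.0447 = 1.9553
θ=182.6°: R = R0 + s = 14 + 18.8671 = 32.8671
θ=241.4°: R = R0 + s = 14 + 14.6286 = 28.6286
θ=262°: R = R0 + s = 14 + 8.7429 = 22.7429
θ=323.7°: R = R0 + s = 14 + 1.9553 = 15.9553

θ=182.6°: 32.8671
θ=241.4°: 28.6286
θ=262°: 22.7429
θ=323.7°: 15.9553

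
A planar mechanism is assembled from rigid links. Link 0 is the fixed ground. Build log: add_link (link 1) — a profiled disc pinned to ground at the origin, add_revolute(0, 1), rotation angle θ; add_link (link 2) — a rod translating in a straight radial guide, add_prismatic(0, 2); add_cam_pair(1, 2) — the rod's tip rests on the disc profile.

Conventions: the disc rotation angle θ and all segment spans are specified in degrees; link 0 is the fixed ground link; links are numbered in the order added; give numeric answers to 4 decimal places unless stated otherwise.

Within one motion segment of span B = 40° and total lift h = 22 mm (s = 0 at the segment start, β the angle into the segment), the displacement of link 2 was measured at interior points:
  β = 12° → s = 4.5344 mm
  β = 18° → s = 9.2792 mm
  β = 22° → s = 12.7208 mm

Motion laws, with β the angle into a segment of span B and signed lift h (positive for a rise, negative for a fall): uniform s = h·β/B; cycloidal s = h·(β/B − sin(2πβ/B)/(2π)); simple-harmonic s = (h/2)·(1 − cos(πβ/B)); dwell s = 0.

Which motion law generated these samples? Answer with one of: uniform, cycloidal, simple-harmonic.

candidates at β/B = r: uniform s = h·r (linear in β); cycloidal s = h·(r − sin(2πr)/(2π)); simple-harmonic s = (h/2)(1 − cos(πr))
β=12°: printed 4.5344 | uniform 6.6000, cycloidal 3.2700, simple-harmonic 4.5344
β=18°: printed 9.2792 | uniform 9.9000, cycloidal 8.8180, simple-harmonic 9.2792
β=22°: printed 12.7208 | uniform 12.1000, cycloidal 13.1820, simple-harmonic 12.7208
only one law matches every sample → simple-harmonic

simple-harmonic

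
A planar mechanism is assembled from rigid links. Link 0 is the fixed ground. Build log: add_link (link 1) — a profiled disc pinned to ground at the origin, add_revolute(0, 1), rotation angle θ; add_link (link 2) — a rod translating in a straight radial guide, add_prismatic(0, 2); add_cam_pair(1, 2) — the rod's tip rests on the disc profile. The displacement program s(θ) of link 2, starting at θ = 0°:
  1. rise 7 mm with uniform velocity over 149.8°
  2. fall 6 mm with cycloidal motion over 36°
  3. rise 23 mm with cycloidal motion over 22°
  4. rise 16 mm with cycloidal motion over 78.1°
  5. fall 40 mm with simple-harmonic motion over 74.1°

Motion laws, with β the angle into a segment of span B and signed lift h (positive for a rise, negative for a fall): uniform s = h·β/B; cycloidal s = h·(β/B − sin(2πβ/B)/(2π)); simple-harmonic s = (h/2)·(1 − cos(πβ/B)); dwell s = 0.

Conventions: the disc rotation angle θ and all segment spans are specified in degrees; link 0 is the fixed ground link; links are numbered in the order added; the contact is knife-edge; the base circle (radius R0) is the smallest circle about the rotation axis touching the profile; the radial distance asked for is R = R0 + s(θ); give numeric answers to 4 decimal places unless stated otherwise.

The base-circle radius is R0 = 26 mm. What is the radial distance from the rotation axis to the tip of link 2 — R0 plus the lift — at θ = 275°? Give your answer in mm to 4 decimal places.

seg 1 [0°–149.8°] uniform, h=7: full span → s += 7 → s = 7.0000
seg 2 [149.8°–185.8°] cycloidal, h=-6: full span → s += -6 → s = 1.0000
seg 3 [185.8°–207.8°] cycloidal, h=23: full span → s += 23 → s = 24.0000
seg 4 [207.8°–285.9°] cycloidal, h=16: θ=275° here. β=67.2, B=78.1. 16·(0.8604 − sin(2π·0.8604)/(2π)) = 15.7246 → s = 39.7246
R = R0 + s = 26 + 39.7246 = 65.7246

65.7246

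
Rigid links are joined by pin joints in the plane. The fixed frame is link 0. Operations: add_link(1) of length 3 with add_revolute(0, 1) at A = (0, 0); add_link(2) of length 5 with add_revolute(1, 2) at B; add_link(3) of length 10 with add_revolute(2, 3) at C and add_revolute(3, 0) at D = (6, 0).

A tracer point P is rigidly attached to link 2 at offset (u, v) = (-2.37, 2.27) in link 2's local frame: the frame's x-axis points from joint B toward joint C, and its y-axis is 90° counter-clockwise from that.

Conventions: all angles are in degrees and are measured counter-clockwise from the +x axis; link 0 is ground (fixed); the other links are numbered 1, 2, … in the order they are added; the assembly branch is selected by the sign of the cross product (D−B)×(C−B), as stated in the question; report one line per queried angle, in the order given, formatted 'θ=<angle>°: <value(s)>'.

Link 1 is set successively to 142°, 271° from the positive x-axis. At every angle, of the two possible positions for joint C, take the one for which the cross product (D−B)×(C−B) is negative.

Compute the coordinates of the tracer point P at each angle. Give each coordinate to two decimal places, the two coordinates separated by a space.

A=(0,0), D=(6.00,0)
θ=142°: B = A + 3.00·(cos142°, sin142°) = (-2.3640, 1.8470)
θ=142°: |BD| = 8.5655
θ=142°: circle(B,5.00) ∩ circle(D,10.00): a=-0.0952, h=4.9991
θ=142°:   candidates: C₊=(-1.3791,6.7490) cross=42.820; C₋=(-3.5350,-3.0140) cross=-42.820
θ=142°:   branch - wants cross < 0 → take C=(-3.5350,-3.0140) (cross=-42.820)
θ=142°: ex = (C−B)/|BC| = (-0.2342,-0.9722); ey = (0.9722,-0.2342)
θ=142°: P = B + -2.37·ex + 2.27·ey = (0.3979,3.6195)
θ=271°: B = A + 3.00·(cos271°, sin271°) = (0.0524, -2.9995)
θ=271°: |BD| = 6.6612
θ=271°: circle(B,5.00) ∩ circle(D,10.00): a=-2.2990, h=4.4401
θ=271°:   candidates: C₊=(-3.9998,-0.0703) cross=29.577; C₋=(-0.0010,-7.9993) cross=-29.577
θ=271°:   branch - wants cross < 0 → take C=(-0.0010,-7.9993) (cross=-29.577)
θ=271°: ex = (C−B)/|BC| = (-0.0107,-0.9999); ey = (0.9999,-0.0107)
θ=271°: P = B + -2.37·ex + 2.27·ey = (2.3475,-0.6539)

θ=142°: 0.40 3.62
θ=271°: 2.35 -0.65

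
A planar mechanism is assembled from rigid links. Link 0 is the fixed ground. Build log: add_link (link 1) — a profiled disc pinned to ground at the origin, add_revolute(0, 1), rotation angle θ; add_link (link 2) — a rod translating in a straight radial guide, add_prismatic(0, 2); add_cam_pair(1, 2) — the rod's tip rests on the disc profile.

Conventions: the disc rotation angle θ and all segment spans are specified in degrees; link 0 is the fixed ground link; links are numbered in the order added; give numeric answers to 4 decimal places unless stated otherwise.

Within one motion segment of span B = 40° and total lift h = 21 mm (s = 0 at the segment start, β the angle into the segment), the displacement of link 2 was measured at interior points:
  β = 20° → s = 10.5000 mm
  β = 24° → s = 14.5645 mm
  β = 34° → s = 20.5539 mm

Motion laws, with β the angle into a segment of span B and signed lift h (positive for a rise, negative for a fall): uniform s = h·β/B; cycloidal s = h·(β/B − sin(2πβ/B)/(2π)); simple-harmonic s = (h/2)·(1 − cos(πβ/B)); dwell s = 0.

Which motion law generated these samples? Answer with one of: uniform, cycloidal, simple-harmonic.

candidates at β/B = r: uniform s = h·r (linear in β); cycloidal s = h·(r − sin(2πr)/(2π)); simple-harmonic s = (h/2)(1 − cos(πr))
β=20°: printed 10.5000 | uniform 10.5000, cycloidal 10.5000, simple-harmonic 10.5000
β=24°: printed 14.5645 | uniform 12.6000, cycloidal 14.5645, simple-harmonic 13.7447
β=34°: printed 20.5539 | uniform 17.8500, cycloidal 20.5539, simple-harmonic 19.8556
only one law matches every sample → cycloidal

cycloidal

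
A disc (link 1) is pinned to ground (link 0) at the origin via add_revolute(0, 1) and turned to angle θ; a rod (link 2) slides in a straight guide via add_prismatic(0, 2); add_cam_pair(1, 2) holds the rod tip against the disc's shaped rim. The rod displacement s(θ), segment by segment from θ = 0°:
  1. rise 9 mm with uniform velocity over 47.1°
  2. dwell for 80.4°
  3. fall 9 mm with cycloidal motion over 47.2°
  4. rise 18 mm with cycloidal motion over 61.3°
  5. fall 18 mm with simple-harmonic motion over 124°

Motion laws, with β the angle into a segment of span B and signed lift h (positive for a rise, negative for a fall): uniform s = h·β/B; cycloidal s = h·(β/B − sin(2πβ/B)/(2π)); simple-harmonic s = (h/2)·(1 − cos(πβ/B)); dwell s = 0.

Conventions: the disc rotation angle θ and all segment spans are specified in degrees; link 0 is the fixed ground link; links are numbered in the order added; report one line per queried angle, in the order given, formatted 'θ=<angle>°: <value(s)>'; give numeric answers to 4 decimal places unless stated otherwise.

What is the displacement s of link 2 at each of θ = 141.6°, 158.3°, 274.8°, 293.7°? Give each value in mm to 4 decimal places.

segment 1 (0° to 47.1°, uniform, h = 9) is passed completely: s = 0.0000 + (9) = 9.0000
segment 2 (47.1° to 127.5°, dwell): s unchanged at 9.0000
θ = 141.6° falls in segment 3 (127.5° to 174.7°, cycloidal, h = -9): β = 141.6 − 127.5 = 14.1°, B = 47.2°; Δs = -9·(0.2987 − sin(2π·0.2987)/(2π)) = -1.3228; s = 9.0000 − 1.3228 = 7.6772
θ = 158.3° falls in segment 3 (127.5° to 174.7°, cycloidal, h = -9): β = 158.3 − 127.5 = 30.8°, B = 47.2°; Δs = -9·(0.6525 − sin(2π·0.6525)/(2π)) = -7.0450; s = 9.0000 − 7.0450 = 1.9550
segment 3 (127.5° to 174.7°, cycloidal, h = -9) is passed completely: s = 9.0000 + (-9) = 0.0000
segment 4 (174.7° to 236°, cycloidal, h = 18) is passed completely: s = 0.0000 + (18) = 18.0000
θ = 274.8° falls in segment 5 (236° to 360°, simple-harmonic, h = -18): β = 274.8 − 236 = 38.8°, B = 124°; Δs = -18/2·(1 − cos(π·0.3129)) = -4.0094; s = 18.0000 − 4.0094 = 13.9906
θ = 293.7° falls in segment 5 (236° to 360°, simple-harmonic, h = -18): β = 293.7 − 236 = 57.7°, B = 124°; Δs = -18/2·(1 − cos(π·0.4653)) = -8.0215; s = 18.0000 − 8.0215 = 9.9785

θ=141.6°: 7.6772
θ=158.3°: 1.9550
θ=274.8°: 13.9906
θ=293.7°: 9.9785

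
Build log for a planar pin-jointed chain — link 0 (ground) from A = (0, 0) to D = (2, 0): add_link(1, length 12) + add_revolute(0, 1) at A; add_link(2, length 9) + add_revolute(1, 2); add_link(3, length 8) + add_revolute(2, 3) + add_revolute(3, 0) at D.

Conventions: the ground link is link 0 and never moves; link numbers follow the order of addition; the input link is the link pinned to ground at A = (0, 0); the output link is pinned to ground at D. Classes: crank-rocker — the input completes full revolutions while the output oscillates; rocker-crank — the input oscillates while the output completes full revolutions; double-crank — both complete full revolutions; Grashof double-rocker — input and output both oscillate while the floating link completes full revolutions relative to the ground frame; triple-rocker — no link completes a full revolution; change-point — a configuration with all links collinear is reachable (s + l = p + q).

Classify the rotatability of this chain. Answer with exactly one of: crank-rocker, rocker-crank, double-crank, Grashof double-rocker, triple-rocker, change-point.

lengths: ground=2, input=12, coupler=9, output=8
sorted: s=2 (shortest), l=12 (longest), p+q=17
s + l = 14 vs p + q = 17
s + l < p + q (Grashof) with shortest = ground link → double-crank

double-crank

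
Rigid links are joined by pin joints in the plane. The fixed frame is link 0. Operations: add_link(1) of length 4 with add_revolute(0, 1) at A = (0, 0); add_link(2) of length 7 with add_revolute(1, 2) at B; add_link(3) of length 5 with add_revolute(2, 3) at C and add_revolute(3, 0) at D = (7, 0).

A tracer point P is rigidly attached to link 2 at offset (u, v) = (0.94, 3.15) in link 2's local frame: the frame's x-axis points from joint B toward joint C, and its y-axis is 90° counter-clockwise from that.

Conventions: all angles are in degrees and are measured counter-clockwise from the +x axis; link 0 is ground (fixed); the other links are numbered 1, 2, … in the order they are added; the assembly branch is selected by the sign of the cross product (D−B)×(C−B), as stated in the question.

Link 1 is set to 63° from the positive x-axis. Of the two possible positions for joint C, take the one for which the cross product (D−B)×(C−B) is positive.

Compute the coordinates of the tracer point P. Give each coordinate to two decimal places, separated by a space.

A=(0,0), D=(7.00,0)
B = A + 4.00·(cos63°, sin63°) = (1.8160, 3.5640)
|BD| = 6.2910
circle(B,7.00) ∩ circle(D,5.00): a=5.0530, h=4.8443
  candidates: C₊=(8.7243,4.6933) cross=30.476; C₋=(3.2354,-3.2906) cross=-30.476
  branch + wants cross > 0 → take C=(8.7243,4.6933) (cross=30.476)
ex = (C−B)/|BC| = (0.9869,0.1613); ey = (-0.1613,0.9869)
P = B + 0.94·ex + 3.15·ey = (2.2355,6.8244)

2.24 6.82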